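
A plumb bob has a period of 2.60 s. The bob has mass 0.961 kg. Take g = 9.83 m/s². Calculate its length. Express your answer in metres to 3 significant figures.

From T = 2π√(L/g), L = gT²/(4π²) = 9.83 × 2.600²/(4π²) = 1.68 m.

1.68 m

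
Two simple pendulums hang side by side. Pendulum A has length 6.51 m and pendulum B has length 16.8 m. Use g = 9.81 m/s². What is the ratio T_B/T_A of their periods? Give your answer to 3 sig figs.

T ∝ √L, so T_B/T_A = √(L_B/L_A) = √(16.8/6.51) = 1.61.

1.61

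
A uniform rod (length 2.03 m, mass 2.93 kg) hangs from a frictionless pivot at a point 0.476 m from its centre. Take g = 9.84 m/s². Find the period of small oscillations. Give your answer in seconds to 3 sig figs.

For a physical pendulum T = 2π√(I/(mgd)), with d = 0.4760 m from pivot to centre of mass.
I_cm = mL²/12 = 2.93 × 2.03²/12 = 1.006 kg·m²; I = I_cm + md² = 1.006 + 2.93 × 0.4760² = 1.670 kg·m².
T = 2π√(1.670/(2.93 × 9.84 × 0.4760)) = 2.19 s.

2.19 s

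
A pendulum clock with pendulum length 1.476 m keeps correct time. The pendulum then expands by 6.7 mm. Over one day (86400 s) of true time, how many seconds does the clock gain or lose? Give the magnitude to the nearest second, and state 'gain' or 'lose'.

T ∝ √L, so T'/T = √(1.48270/1.476) = 1.00227.
In 86400 s of true time the clock registers 86400/1.00227 = 86204.6 s, so it loses 195 s.

lose 195 s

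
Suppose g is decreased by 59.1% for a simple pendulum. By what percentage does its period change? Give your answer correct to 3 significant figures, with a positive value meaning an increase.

T ∝ 1/√g, so T'/T = 1/√(0.4090) = 1.564.
Percentage change in T = (1.564 − 1) × 100% = 56.4%.

56.4%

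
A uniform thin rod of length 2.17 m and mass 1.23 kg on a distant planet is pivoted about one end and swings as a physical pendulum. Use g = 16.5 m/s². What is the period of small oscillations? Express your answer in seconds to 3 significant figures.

1.86 s

For a physical pendulum T = 2π√(I/(mgd)), with d = 1.085 m from pivot to centre of mass.
I_cm = mL²/12 = 1.23 × 2.17²/12 = 0.4827 kg·m²; I = I_cm + md² = 0.4827 + 1.23 × 1.085² = 1.931 kg·m².
T = 2π√(1.931/(1.23 × 16.5 × 1.085)) = 1.86 s.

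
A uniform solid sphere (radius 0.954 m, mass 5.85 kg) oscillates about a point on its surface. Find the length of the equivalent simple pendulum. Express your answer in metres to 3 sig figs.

1.34 m

The equivalent simple-pendulum length is L_eq = I/(md), where I is about the pivot and d = 0.9540 m.
I_cm = (2/5)mR² = 2.130 kg·m², so I = I_cm + md² = 2.130 + 5.324 = 7.454 kg·m².
L_eq = 7.454/(5.85 × 0.9540) = 1.34 m.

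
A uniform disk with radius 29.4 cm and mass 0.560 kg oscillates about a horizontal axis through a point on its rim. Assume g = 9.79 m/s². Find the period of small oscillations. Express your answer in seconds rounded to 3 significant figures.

1.33 s

I_cm = ½mr² = 0.02420 kg·m². The pivot is at distance d = 0.294 m from the centre of mass.
By the parallel-axis theorem, I = I_cm + md² = 0.02420 + 0.04840 = 0.07261 kg·m².
T = 2π√(I/(mgd)) = 2π√(0.07261/(0.560 × 9.79 × 0.294)) = 1.33 s.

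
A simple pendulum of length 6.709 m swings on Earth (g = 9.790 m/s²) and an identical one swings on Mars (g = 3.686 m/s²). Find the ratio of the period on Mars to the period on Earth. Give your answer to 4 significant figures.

1.630

T ∝ 1/√g, so T₂/T₁ = √(g₁/g₂) = √(9.790/3.686) = 1.630.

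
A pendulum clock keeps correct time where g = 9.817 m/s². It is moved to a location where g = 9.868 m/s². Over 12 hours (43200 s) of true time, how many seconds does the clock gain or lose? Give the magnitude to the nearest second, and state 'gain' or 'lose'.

gain 112 s

The clock's period scales as T ∝ 1/√g, so T'/T = √(9.817/9.868) = 0.997413.
In 43200 s of true time the clock registers 43200/0.997413 = 43312.1 s, so it gains 112 s.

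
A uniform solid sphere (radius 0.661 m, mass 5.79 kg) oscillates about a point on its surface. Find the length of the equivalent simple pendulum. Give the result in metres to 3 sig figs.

0.925 m

The equivalent simple-pendulum length is L_eq = I/(md), where I is about the pivot and d = 0.6610 m.
I_cm = (2/5)mR² = 1.012 kg·m², so I = I_cm + md² = 1.012 + 2.530 = 3.542 kg·m².
L_eq = 3.542/(5.79 × 0.6610) = 0.925 m.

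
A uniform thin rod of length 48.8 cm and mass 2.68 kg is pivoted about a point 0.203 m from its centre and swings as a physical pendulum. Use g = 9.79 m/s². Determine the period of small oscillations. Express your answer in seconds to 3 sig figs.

For a physical pendulum T = 2π√(I/(mgd)), with d = 0.2030 m from pivot to centre of mass.
I_cm = mL²/12 = 2.68 × 0.488²/12 = 0.05319 kg·m²; I = I_cm + md² = 0.05319 + 2.68 × 0.2030² = 0.1636 kg·m².
T = 2π√(0.1636/(2.68 × 9.79 × 0.2030)) = 1.10 s.

1.10 s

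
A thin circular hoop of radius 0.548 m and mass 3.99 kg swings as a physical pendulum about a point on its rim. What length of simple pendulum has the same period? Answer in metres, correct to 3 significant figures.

The equivalent simple-pendulum length is L_eq = I/(md), where I is about the pivot and d = 0.5480 m.
I_cm = mR² = 1.198 kg·m², so I = I_cm + md² = 1.198 + 1.198 = 2.396 kg·m².
L_eq = 2.396/(3.99 × 0.5480) = 1.10 m.

1.10 m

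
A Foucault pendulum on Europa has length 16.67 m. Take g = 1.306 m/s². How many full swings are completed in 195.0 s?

8

T = 2π√(L/g) = 2π√(16.67/1.306) = 22.448 s.
Number of complete oscillations = ⌊195.0/22.448⌋ = ⌊8.6868⌋ = 8.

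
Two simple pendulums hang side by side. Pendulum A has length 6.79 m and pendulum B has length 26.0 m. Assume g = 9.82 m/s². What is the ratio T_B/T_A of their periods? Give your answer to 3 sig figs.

T ∝ √L, so T_B/T_A = √(L_B/L_A) = √(26.0/6.79) = 1.96.

1.96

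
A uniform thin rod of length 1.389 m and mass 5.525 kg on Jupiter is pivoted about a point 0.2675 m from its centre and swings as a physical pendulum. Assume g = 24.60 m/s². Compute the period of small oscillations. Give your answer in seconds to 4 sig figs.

For a physical pendulum T = 2π√(I/(mgd)), with d = 0.26750 m from pivot to centre of mass.
I_cm = mL²/12 = 5.525 × 1.389²/12 = 0.88829 kg·m²; I = I_cm + md² = 0.88829 + 5.525 × 0.26750² = 1.2836 kg·m².
T = 2π√(1.2836/(5.525 × 24.60 × 0.26750)) = 1.181 s.

1.181 s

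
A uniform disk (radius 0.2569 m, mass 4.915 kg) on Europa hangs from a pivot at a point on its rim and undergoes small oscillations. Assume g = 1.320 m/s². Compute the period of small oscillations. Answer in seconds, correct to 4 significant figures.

3.395 s

I_cm = ½mr² = 0.16219 kg·m². The pivot is at distance d = 0.2569 m from the centre of mass.
By the parallel-axis theorem, I = I_cm + md² = 0.16219 + 0.32438 = 0.48657 kg·m².
T = 2π√(I/(mgd)) = 2π√(0.48657/(4.915 × 1.320 × 0.2569)) = 3.395 s.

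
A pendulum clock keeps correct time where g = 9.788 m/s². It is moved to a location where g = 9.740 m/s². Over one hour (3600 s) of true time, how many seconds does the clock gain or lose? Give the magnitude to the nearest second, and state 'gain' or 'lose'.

The clock's period scales as T ∝ 1/√g, so T'/T = √(9.788/9.740) = 1.00246.
In 3600 s of true time the clock registers 3600/1.00246 = 3591.2 s, so it loses 9 s.

lose 9 s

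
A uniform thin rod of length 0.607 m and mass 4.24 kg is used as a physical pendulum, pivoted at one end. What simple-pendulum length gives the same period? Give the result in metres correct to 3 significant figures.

The equivalent simple-pendulum length is L_eq = I/(md), where I is about the pivot and d = 0.3035 m.
I_cm = (1/12)mL² = 0.1302 kg·m², so I = I_cm + md² = 0.1302 + 0.3906 = 0.5207 kg·m².
L_eq = 0.5207/(4.24 × 0.3035) = 0.405 m.

0.405 m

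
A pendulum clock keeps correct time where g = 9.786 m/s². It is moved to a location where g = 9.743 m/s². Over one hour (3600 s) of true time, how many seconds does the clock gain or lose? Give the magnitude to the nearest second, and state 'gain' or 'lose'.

lose 8 s

The clock's period scales as T ∝ 1/√g, so T'/T = √(9.786/9.743) = 1.00220.
In 3600 s of true time the clock registers 3600/1.00220 = 3592.1 s, so it loses 8 s.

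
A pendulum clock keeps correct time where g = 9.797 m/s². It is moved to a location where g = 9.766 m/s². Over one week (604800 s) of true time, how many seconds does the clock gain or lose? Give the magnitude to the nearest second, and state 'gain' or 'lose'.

lose 958 s

The clock's period scales as T ∝ 1/√g, so T'/T = √(9.797/9.766) = 1.00159.
In 604800 s of true time the clock registers 604800/1.00159 = 603842.4 s, so it loses 958 s.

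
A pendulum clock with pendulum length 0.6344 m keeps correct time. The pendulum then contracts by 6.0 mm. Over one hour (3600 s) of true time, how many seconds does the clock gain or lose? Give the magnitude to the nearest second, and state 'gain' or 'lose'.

T ∝ √L, so T'/T = √(0.62840/0.6344) = 0.995260.
In 3600 s of true time the clock registers 3600/0.995260 = 3617.1 s, so it gains 17 s.

gain 17 s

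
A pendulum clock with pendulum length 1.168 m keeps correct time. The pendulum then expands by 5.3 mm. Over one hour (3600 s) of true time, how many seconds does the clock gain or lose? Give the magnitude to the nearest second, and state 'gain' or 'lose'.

lose 8 s

T ∝ √L, so T'/T = √(1.17330/1.168) = 1.00227.
In 3600 s of true time the clock registers 3600/1.00227 = 3591.9 s, so it loses 8 s.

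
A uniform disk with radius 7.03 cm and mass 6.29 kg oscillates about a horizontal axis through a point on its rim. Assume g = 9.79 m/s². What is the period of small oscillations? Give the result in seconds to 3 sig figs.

0.652 s

I_cm = ½mr² = 0.01554 kg·m². The pivot is at distance d = 0.0703 m from the centre of mass.
By the parallel-axis theorem, I = I_cm + md² = 0.01554 + 0.03109 = 0.04663 kg·m².
T = 2π√(I/(mgd)) = 2π√(0.04663/(6.29 × 9.79 × 0.0703)) = 0.652 s.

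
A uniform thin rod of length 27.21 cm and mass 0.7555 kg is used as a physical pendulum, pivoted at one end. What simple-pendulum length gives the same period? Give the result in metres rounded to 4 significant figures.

The equivalent simple-pendulum length is L_eq = I/(md), where I is about the pivot and d = 0.13605 m.
I_cm = (1/12)mL² = 0.0046613 kg·m², so I = I_cm + md² = 0.0046613 + 0.013984 = 0.018645 kg·m².
L_eq = 0.018645/(0.7555 × 0.13605) = 0.1814 m.

0.1814 m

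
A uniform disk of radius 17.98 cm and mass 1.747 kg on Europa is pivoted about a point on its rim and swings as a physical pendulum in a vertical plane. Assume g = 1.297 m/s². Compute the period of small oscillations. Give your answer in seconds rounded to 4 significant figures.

2.865 s

I_cm = ½mr² = 0.028239 kg·m². The pivot is at distance d = 0.1798 m from the centre of mass.
By the parallel-axis theorem, I = I_cm + md² = 0.028239 + 0.056477 = 0.084716 kg·m².
T = 2π√(I/(mgd)) = 2π√(0.084716/(1.747 × 1.297 × 0.1798)) = 2.865 s.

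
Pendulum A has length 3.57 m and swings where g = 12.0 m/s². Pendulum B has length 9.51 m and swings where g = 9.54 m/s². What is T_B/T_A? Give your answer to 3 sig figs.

1.83

T = 2π√(L/g), so T_B/T_A = √((L_B/g_B)/(L_A/g_A)) = √((9.51/9.54)/(3.57/12.0)) = 1.83.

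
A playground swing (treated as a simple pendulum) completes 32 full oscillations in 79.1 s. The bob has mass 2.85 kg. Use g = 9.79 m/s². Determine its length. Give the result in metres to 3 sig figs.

T = 79.1/32 = 2.472 s.
From T = 2π√(L/g), L = gT²/(4π²) = 9.79 × 2.472²/(4π²) = 1.52 m.

1.52 m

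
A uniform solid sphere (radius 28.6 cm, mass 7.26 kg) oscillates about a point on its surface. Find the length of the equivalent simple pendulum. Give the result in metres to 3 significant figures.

The equivalent simple-pendulum length is L_eq = I/(md), where I is about the pivot and d = 0.2860 m.
I_cm = (2/5)mR² = 0.2375 kg·m², so I = I_cm + md² = 0.2375 + 0.5938 = 0.8314 kg·m².
L_eq = 0.8314/(7.26 × 0.2860) = 0.400 m.

0.400 m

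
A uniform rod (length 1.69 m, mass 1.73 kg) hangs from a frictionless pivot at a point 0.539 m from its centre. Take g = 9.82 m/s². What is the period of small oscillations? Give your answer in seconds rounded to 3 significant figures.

For a physical pendulum T = 2π√(I/(mgd)), with d = 0.5390 m from pivot to centre of mass.
I_cm = mL²/12 = 1.73 × 1.69²/12 = 0.4118 kg·m²; I = I_cm + md² = 0.4118 + 1.73 × 0.5390² = 0.9144 kg·m².
T = 2π√(0.9144/(1.73 × 9.82 × 0.5390)) = 1.99 s.

1.99 s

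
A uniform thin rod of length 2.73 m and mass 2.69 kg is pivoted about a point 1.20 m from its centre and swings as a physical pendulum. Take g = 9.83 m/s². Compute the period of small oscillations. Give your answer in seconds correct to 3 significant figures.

2.63 s

For a physical pendulum T = 2π√(I/(mgd)), with d = 1.200 m from pivot to centre of mass.
I_cm = mL²/12 = 2.69 × 2.73²/12 = 1.671 kg·m²; I = I_cm + md² = 1.671 + 2.69 × 1.200² = 5.544 kg·m².
T = 2π√(5.544/(2.69 × 9.83 × 1.200)) = 2.63 s.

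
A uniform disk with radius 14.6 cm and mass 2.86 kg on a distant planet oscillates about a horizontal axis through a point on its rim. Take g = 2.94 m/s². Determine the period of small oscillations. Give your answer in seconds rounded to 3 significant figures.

1.71 s

I_cm = ½mr² = 0.03048 kg·m². The pivot is at distance d = 0.146 m from the centre of mass.
By the parallel-axis theorem, I = I_cm + md² = 0.03048 + 0.06096 = 0.09145 kg·m².
T = 2π√(I/(mgd)) = 2π√(0.09145/(2.86 × 2.94 × 0.146)) = 1.71 s.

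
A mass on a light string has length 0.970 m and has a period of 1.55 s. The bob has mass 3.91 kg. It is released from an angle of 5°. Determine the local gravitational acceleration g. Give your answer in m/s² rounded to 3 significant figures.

From T = 2π√(L/g), g = 4π²L/T² = 4π² × 0.970/1.550² = 15.9 m/s².

15.9 m/s²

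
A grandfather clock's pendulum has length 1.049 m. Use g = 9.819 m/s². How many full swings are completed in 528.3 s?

T = 2π√(L/g) = 2π√(1.049/9.819) = 2.0537 s.
Number of complete oscillations = ⌊528.3/2.0537⌋ = ⌊257.24⌋ = 257.

257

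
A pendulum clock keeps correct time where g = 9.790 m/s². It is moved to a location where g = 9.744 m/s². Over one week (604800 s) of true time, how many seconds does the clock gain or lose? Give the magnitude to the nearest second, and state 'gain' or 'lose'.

The clock's period scales as T ∝ 1/√g, so T'/T = √(9.790/9.744) = 1.00236.
In 604800 s of true time the clock registers 604800/1.00236 = 603377.4 s, so it loses 1423 s.

lose 1423 s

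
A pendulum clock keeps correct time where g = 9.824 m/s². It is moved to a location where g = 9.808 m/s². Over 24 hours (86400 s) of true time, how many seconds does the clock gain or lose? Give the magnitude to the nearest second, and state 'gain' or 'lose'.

lose 70 s

The clock's period scales as T ∝ 1/√g, so T'/T = √(9.824/9.808) = 1.00082.
In 86400 s of true time the clock registers 86400/1.00082 = 86329.6 s, so it loses 70 s.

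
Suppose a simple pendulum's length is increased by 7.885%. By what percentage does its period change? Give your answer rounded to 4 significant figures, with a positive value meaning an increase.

3.868%

T ∝ √L, so T'/T = √(1.0789) = 1.0387.
Percentage change in T = (1.0387 − 1) × 100% = 3.868%.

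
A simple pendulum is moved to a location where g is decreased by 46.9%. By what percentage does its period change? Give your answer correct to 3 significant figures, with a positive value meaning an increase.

37.2%

T ∝ 1/√g, so T'/T = 1/√(0.5310) = 1.372.
Percentage change in T = (1.372 − 1) × 100% = 37.2%.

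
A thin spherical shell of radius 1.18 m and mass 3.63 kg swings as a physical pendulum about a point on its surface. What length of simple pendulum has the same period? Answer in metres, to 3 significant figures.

The equivalent simple-pendulum length is L_eq = I/(md), where I is about the pivot and d = 1.180 m.
I_cm = (2/3)mR² = 3.370 kg·m², so I = I_cm + md² = 3.370 + 5.054 = 8.424 kg·m².
L_eq = 8.424/(3.63 × 1.180) = 1.97 m.

1.97 m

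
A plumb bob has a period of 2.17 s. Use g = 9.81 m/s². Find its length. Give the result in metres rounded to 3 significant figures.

1.17 m

From T = 2π√(L/g), L = gT²/(4π²) = 9.81 × 2.170²/(4π²) = 1.17 m.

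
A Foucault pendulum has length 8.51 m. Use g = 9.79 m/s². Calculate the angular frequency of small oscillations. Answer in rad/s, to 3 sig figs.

1.07 rad/s

ω = √(g/L) = √(9.79/8.51) = 1.07 rad/s.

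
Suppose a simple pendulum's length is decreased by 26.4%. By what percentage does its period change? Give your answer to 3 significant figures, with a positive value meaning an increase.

-14.2%

T ∝ √L, so T'/T = √(0.7360) = 0.8579.
Percentage change in T = (0.8579 − 1) × 100% = -14.2%.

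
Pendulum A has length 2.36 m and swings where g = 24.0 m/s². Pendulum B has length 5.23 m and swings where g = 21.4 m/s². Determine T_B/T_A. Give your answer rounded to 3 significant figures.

1.58

T = 2π√(L/g), so T_B/T_A = √((L_B/g_B)/(L_A/g_A)) = √((5.23/21.4)/(2.36/24.0)) = 1.58.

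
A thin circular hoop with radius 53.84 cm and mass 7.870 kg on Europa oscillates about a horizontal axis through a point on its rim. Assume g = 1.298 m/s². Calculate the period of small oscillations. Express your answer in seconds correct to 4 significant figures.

5.723 s

I_cm = mr² = 2.2813 kg·m². The pivot is at distance d = 0.5384 m from the centre of mass.
By the parallel-axis theorem, I = I_cm + md² = 2.2813 + 2.2813 = 4.5626 kg·m².
T = 2π√(I/(mgd)) = 2π√(4.5626/(7.870 × 1.298 × 0.5384)) = 5.723 s.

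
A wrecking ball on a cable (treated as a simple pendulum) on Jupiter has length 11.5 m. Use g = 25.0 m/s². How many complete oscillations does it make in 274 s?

T = 2π√(L/g) = 2π√(11.5/25.0) = 4.261 s.
Number of complete oscillations = ⌊274/4.261⌋ = ⌊64.30⌋ = 64.

64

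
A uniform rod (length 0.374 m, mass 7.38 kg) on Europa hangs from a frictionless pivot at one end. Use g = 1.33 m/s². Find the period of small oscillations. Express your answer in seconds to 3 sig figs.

2.72 s

For a physical pendulum T = 2π√(I/(mgd)), with d = 0.1870 m from pivot to centre of mass.
I_cm = mL²/12 = 7.38 × 0.374²/12 = 0.08602 kg·m²; I = I_cm + md² = 0.08602 + 7.38 × 0.1870² = 0.3441 kg·m².
T = 2π√(0.3441/(7.38 × 1.33 × 0.1870)) = 2.72 s.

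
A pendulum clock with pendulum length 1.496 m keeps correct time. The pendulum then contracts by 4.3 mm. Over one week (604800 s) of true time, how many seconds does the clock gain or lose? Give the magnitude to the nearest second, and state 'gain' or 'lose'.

T ∝ √L, so T'/T = √(1.49170/1.496) = 0.998562.
In 604800 s of true time the clock registers 604800/0.998562 = 605671.1 s, so it gains 871 s.

gain 871 s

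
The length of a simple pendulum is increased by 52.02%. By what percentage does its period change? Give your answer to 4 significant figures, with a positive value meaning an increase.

T ∝ √L, so T'/T = √(1.5202) = 1.2330.
Percentage change in T = (1.2330 − 1) × 100% = 23.30%.

23.30%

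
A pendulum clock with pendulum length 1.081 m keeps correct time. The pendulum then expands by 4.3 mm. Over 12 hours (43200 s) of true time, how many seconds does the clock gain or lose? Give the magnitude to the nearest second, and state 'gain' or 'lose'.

T ∝ √L, so T'/T = √(1.08530/1.081) = 1.00199.
In 43200 s of true time the clock registers 43200/1.00199 = 43114.3 s, so it loses 86 s.

lose 86 s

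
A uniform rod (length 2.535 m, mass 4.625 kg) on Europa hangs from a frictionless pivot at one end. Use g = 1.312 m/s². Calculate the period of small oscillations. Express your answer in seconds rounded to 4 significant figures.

7.131 s

For a physical pendulum T = 2π√(I/(mgd)), with d = 1.2675 m from pivot to centre of mass.
I_cm = mL²/12 = 4.625 × 2.535²/12 = 2.4768 kg·m²; I = I_cm + md² = 2.4768 + 4.625 × 1.2675² = 9.9071 kg·m².
T = 2π√(9.9071/(4.625 × 1.312 × 1.2675)) = 7.131 s.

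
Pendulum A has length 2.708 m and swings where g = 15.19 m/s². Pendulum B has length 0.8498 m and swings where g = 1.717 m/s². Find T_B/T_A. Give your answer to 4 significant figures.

T = 2π√(L/g), so T_B/T_A = √((L_B/g_B)/(L_A/g_A)) = √((0.8498/1.717)/(2.708/15.19)) = 1.666.

1.666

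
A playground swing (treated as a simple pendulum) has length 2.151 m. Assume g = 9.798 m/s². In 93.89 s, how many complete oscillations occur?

31

T = 2π√(L/g) = 2π√(2.151/9.798) = 2.9440 s.
Number of complete oscillations = ⌊93.89/2.9440⌋ = ⌊31.892⌋ = 31.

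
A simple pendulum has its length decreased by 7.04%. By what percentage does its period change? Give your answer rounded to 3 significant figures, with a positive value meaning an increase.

-3.58%

T ∝ √L, so T'/T = √(0.9296) = 0.9642.
Percentage change in T = (0.9642 − 1) × 100% = -3.58%.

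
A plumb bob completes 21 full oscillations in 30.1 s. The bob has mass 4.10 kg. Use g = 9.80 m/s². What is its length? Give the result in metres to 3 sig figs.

0.510 m

T = 30.1/21 = 1.433 s.
From T = 2π√(L/g), L = gT²/(4π²) = 9.80 × 1.433²/(4π²) = 0.510 m.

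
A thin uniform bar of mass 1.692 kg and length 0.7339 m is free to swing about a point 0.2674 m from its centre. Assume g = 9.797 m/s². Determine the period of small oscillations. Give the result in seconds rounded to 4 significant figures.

For a physical pendulum T = 2π√(I/(mgd)), with d = 0.26740 m from pivot to centre of mass.
I_cm = mL²/12 = 1.692 × 0.7339²/12 = 0.075944 kg·m²; I = I_cm + md² = 0.075944 + 1.692 × 0.26740² = 0.19693 kg·m².
T = 2π√(0.19693/(1.692 × 9.797 × 0.26740)) = 1.324 s.

1.324 s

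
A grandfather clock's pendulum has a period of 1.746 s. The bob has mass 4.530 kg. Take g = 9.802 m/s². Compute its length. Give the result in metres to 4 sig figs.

From T = 2π√(L/g), L = gT²/(4π²) = 9.802 × 1.7460²/(4π²) = 0.7569 m.

0.7569 m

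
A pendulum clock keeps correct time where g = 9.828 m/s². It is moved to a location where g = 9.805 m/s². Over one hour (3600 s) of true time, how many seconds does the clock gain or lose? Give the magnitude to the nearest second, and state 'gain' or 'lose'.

lose 4 s

The clock's period scales as T ∝ 1/√g, so T'/T = √(9.828/9.805) = 1.00117.
In 3600 s of true time the clock registers 3600/1.00117 = 3595.8 s, so it loses 4 s.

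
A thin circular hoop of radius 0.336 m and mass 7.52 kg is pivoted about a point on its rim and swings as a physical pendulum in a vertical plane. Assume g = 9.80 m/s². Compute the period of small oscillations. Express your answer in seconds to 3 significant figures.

1.65 s

I_cm = mr² = 0.8490 kg·m². The pivot is at distance d = 0.336 m from the centre of mass.
By the parallel-axis theorem, I = I_cm + md² = 0.8490 + 0.8490 = 1.698 kg·m².
T = 2π√(I/(mgd)) = 2π√(1.698/(7.52 × 9.80 × 0.336)) = 1.65 s.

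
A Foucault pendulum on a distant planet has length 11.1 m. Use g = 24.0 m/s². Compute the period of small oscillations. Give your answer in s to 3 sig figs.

4.27 s

T = 2π√(L/g) = 2π√(11.1/24.0) = 2π × 0.6801 = 4.27 s.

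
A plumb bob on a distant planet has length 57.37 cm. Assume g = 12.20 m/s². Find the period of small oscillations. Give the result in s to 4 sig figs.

T = 2π√(L/g) = 2π√(0.5737/12.20) = 2π × 0.21685 = 1.363 s.

1.363 s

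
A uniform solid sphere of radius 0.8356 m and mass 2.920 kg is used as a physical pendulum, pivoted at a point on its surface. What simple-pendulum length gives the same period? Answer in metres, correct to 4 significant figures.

The equivalent simple-pendulum length is L_eq = I/(md), where I is about the pivot and d = 0.83560 m.
I_cm = (2/5)mR² = 0.81553 kg·m², so I = I_cm + md² = 0.81553 + 2.0388 = 2.8544 kg·m².
L_eq = 2.8544/(2.920 × 0.83560) = 1.170 m.

1.170 m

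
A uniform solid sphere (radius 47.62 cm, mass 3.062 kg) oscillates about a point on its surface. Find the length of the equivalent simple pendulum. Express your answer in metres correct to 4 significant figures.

The equivalent simple-pendulum length is L_eq = I/(md), where I is about the pivot and d = 0.47620 m.
I_cm = (2/5)mR² = 0.27774 kg·m², so I = I_cm + md² = 0.27774 + 0.69436 = 0.97210 kg·m².
L_eq = 0.97210/(3.062 × 0.47620) = 0.6667 m.

0.6667 m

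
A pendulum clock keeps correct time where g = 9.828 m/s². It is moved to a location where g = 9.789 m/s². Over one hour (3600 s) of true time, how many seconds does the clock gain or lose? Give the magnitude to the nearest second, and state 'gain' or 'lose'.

lose 7 s

The clock's period scales as T ∝ 1/√g, so T'/T = √(9.828/9.789) = 1.00199.
In 3600 s of true time the clock registers 3600/1.00199 = 3592.9 s, so it loses 7 s.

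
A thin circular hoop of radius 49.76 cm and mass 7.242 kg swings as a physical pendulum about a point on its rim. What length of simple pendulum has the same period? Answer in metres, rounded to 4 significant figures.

The equivalent simple-pendulum length is L_eq = I/(md), where I is about the pivot and d = 0.49760 m.
I_cm = mR² = 1.7932 kg·m², so I = I_cm + md² = 1.7932 + 1.7932 = 3.5863 kg·m².
L_eq = 3.5863/(7.242 × 0.49760) = 0.9952 m.

0.9952 m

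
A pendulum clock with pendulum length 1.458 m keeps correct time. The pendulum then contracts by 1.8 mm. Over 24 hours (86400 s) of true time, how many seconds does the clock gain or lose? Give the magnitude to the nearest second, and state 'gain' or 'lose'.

gain 53 s

T ∝ √L, so T'/T = √(1.45620/1.458) = 0.999383.
In 86400 s of true time the clock registers 86400/0.999383 = 86453.4 s, so it gains 53 s.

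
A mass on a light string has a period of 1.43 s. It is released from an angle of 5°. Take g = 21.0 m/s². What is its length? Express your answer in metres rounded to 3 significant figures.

1.09 m

From T = 2π√(L/g), L = gT²/(4π²) = 21.0 × 1.430²/(4π²) = 1.09 m.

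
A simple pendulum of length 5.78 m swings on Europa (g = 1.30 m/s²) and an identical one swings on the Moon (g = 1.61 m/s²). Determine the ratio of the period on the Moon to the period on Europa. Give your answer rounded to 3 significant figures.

0.899

T ∝ 1/√g, so T₂/T₁ = √(g₁/g₂) = √(1.30/1.61) = 0.899.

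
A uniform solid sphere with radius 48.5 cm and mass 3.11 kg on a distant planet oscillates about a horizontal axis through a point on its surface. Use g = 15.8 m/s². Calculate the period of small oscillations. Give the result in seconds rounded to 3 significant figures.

1.30 s

I_cm = (2/5)mr² = 0.2926 kg·m². The pivot is at distance d = 0.485 m from the centre of mass.
By the parallel-axis theorem, I = I_cm + md² = 0.2926 + 0.7315 = 1.024 kg·m².
T = 2π√(I/(mgd)) = 2π√(1.024/(3.11 × 15.8 × 0.485)) = 1.30 s.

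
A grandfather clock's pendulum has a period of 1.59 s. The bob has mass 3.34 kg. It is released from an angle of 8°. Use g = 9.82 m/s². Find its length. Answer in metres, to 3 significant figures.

0.629 m

From T = 2π√(L/g), L = gT²/(4π²) = 9.82 × 1.590²/(4π²) = 0.629 m.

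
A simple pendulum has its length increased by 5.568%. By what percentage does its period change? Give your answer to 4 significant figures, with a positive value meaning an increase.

T ∝ √L, so T'/T = √(1.0557) = 1.0275.
Percentage change in T = (1.0275 − 1) × 100% = 2.746%.

2.746%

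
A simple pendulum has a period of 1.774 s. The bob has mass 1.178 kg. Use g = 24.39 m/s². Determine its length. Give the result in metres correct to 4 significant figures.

1.944 m

From T = 2π√(L/g), L = gT²/(4π²) = 24.39 × 1.7740²/(4π²) = 1.944 m.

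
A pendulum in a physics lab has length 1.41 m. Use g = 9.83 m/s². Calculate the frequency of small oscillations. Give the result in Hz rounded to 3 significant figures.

T = 2π√(L/g) = 2π√(1.41/9.83) = 2.380 s, so f = 1/T = 0.420 Hz.

0.420 Hz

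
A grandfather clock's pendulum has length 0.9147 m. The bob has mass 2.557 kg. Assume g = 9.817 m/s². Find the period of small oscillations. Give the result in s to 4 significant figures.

1.918 s

T = 2π√(L/g) = 2π√(0.9147/9.817) = 2π × 0.30525 = 1.918 s.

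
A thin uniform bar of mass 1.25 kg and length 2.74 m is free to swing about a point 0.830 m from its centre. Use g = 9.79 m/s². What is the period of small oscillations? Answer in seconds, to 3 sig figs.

For a physical pendulum T = 2π√(I/(mgd)), with d = 0.8300 m from pivot to centre of mass.
I_cm = mL²/12 = 1.25 × 2.74²/12 = 0.7820 kg·m²; I = I_cm + md² = 0.7820 + 1.25 × 0.8300² = 1.643 kg·m².
T = 2π√(1.643/(1.25 × 9.79 × 0.8300)) = 2.53 s.

2.53 s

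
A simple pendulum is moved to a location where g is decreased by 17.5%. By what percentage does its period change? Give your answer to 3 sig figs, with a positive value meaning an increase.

T ∝ 1/√g, so T'/T = 1/√(0.8250) = 1.101.
Percentage change in T = (1.101 − 1) × 100% = 10.1%.

10.1%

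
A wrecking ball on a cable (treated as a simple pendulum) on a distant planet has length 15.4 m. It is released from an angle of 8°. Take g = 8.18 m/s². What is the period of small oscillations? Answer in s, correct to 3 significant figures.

T = 2π√(L/g) = 2π√(15.4/8.18) = 2π × 1.372 = 8.62 s.

8.62 s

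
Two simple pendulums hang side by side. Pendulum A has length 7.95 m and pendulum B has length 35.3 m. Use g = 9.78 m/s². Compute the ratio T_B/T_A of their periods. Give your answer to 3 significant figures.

T ∝ √L, so T_B/T_A = √(L_B/L_A) = √(35.3/7.95) = 2.11.

2.11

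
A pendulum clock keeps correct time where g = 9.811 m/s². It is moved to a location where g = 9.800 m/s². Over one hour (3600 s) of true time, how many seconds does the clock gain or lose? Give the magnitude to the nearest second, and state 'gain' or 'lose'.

The clock's period scales as T ∝ 1/√g, so T'/T = √(9.811/9.800) = 1.00056.
In 3600 s of true time the clock registers 3600/1.00056 = 3598.0 s, so it loses 2 s.

lose 2 s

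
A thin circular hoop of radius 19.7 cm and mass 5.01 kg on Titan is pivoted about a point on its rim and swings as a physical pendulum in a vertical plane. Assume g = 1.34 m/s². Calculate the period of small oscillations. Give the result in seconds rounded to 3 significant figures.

3.41 s

I_cm = mr² = 0.1944 kg·m². The pivot is at distance d = 0.197 m from the centre of mass.
By the parallel-axis theorem, I = I_cm + md² = 0.1944 + 0.1944 = 0.3889 kg·m².
T = 2π√(I/(mgd)) = 2π√(0.3889/(5.01 × 1.34 × 0.197)) = 3.41 s.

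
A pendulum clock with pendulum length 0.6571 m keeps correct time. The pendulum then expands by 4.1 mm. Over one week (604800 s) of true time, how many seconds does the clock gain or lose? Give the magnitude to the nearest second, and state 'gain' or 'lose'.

lose 1878 s

T ∝ √L, so T'/T = √(0.66120/0.6571) = 1.00311.
In 604800 s of true time the clock registers 604800/1.00311 = 602921.9 s, so it loses 1878 s.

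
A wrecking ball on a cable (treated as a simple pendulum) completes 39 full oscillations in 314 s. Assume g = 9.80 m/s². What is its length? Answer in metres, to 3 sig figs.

T = 314/39 = 8.051 s.
From T = 2π√(L/g), L = gT²/(4π²) = 9.80 × 8.051²/(4π²) = 16.1 m.

16.1 m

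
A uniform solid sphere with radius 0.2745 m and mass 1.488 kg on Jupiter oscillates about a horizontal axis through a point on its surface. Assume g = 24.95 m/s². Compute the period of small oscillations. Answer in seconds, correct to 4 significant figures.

I_cm = (2/5)mr² = 0.044848 kg·m². The pivot is at distance d = 0.2745 m from the centre of mass.
By the parallel-axis theorem, I = I_cm + md² = 0.044848 + 0.11212 = 0.15697 kg·m².
T = 2π√(I/(mgd)) = 2π√(0.15697/(1.488 × 24.95 × 0.2745)) = 0.7798 s.

0.7798 s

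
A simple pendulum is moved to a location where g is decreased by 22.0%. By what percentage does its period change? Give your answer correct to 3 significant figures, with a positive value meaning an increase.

13.2%

T ∝ 1/√g, so T'/T = 1/√(0.7800) = 1.132.
Percentage change in T = (1.132 − 1) × 100% = 13.2%.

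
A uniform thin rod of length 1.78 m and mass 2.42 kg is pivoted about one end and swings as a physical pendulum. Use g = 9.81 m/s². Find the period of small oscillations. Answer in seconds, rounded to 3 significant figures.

2.19 s

For a physical pendulum T = 2π√(I/(mgd)), with d = 0.8900 m from pivot to centre of mass.
I_cm = mL²/12 = 2.42 × 1.78²/12 = 0.6390 kg·m²; I = I_cm + md² = 0.6390 + 2.42 × 0.8900² = 2.556 kg·m².
T = 2π√(2.556/(2.42 × 9.81 × 0.8900)) = 2.19 s.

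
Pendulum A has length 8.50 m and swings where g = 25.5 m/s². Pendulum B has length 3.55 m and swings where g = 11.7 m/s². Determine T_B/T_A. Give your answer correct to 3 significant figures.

0.954

T = 2π√(L/g), so T_B/T_A = √((L_B/g_B)/(L_A/g_A)) = √((3.55/11.7)/(8.50/25.5)) = 0.954.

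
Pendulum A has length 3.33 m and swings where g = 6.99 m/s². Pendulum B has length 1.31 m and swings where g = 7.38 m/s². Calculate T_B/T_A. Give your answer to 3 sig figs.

T = 2π√(L/g), so T_B/T_A = √((L_B/g_B)/(L_A/g_A)) = √((1.31/7.38)/(3.33/6.99)) = 0.610.

0.610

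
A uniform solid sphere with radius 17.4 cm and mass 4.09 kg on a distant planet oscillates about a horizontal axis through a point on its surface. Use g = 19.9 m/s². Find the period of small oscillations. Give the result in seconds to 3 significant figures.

0.695 s

I_cm = (2/5)mr² = 0.04953 kg·m². The pivot is at distance d = 0.174 m from the centre of mass.
By the parallel-axis theorem, I = I_cm + md² = 0.04953 + 0.1238 = 0.1734 kg·m².
T = 2π√(I/(mgd)) = 2π√(0.1734/(4.09 × 19.9 × 0.174)) = 0.695 s.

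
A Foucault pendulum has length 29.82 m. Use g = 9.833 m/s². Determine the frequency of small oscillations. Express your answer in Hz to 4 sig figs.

0.09139 Hz

T = 2π√(L/g) = 2π√(29.82/9.833) = 10.942 s, so f = 1/T = 0.09139 Hz.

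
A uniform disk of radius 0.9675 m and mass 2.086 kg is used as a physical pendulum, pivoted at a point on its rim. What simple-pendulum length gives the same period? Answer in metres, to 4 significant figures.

1.451 m

The equivalent simple-pendulum length is L_eq = I/(md), where I is about the pivot and d = 0.96750 m.
I_cm = ½mR² = 0.97631 kg·m², so I = I_cm + md² = 0.97631 + 1.9526 = 2.9289 kg·m².
L_eq = 2.9289/(2.086 × 0.96750) = 1.451 m.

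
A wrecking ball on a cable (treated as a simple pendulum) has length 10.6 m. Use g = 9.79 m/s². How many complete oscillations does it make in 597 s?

91

T = 2π√(L/g) = 2π√(10.6/9.79) = 6.538 s.
Number of complete oscillations = ⌊597/6.538⌋ = ⌊91.31⌋ = 91.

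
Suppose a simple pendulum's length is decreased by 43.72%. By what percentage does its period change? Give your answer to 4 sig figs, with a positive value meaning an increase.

-24.98%

T ∝ √L, so T'/T = √(0.56280) = 0.75020.
Percentage change in T = (0.75020 − 1) × 100% = -24.98%.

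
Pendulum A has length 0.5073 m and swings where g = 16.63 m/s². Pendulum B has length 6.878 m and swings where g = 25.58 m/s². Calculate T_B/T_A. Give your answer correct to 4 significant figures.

T = 2π√(L/g), so T_B/T_A = √((L_B/g_B)/(L_A/g_A)) = √((6.878/25.58)/(0.5073/16.63)) = 2.969.

2.969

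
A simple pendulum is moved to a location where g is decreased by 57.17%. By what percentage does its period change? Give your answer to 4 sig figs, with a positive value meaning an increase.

52.80%

T ∝ 1/√g, so T'/T = 1/√(0.42830) = 1.5280.
Percentage change in T = (1.5280 − 1) × 100% = 52.80%.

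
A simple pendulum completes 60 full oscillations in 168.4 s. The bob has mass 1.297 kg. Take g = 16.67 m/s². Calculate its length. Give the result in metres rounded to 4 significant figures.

T = 168.4/60 = 2.8067 s.
From T = 2π√(L/g), L = gT²/(4π²) = 16.67 × 2.8067²/(4π²) = 3.326 m.

3.326 m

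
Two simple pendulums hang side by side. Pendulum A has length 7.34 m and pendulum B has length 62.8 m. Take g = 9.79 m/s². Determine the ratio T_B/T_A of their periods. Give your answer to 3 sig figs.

T ∝ √L, so T_B/T_A = √(L_B/L_A) = √(62.8/7.34) = 2.93.

2.93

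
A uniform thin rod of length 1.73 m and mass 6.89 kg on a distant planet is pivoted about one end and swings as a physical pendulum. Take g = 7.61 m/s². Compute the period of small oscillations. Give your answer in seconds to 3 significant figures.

For a physical pendulum T = 2π√(I/(mgd)), with d = 0.8650 m from pivot to centre of mass.
I_cm = mL²/12 = 6.89 × 1.73²/12 = 1.718 kg·m²; I = I_cm + md² = 1.718 + 6.89 × 0.8650² = 6.874 kg·m².
T = 2π√(6.874/(6.89 × 7.61 × 0.8650)) = 2.45 s.

2.45 s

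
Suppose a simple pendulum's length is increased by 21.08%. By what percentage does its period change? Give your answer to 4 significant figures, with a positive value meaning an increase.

T ∝ √L, so T'/T = √(1.2108) = 1.1004.
Percentage change in T = (1.1004 − 1) × 100% = 10.04%.

10.04%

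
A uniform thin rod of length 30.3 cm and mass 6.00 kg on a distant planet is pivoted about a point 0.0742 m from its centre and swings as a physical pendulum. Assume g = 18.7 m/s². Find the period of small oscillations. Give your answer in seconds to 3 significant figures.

0.612 s

For a physical pendulum T = 2π√(I/(mgd)), with d = 0.07420 m from pivot to centre of mass.
I_cm = mL²/12 = 6.00 × 0.303²/12 = 0.04590 kg·m²; I = I_cm + md² = 0.04590 + 6.00 × 0.07420² = 0.07894 kg·m².
T = 2π√(0.07894/(6.00 × 18.7 × 0.07420)) = 0.612 s.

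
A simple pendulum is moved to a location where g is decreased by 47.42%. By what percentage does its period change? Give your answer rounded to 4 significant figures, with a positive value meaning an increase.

T ∝ 1/√g, so T'/T = 1/√(0.52580) = 1.3791.
Percentage change in T = (1.3791 − 1) × 100% = 37.91%.

37.91%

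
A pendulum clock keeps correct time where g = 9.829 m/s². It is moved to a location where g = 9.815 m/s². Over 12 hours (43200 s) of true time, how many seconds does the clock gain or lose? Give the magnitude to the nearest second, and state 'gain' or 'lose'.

The clock's period scales as T ∝ 1/√g, so T'/T = √(9.829/9.815) = 1.00071.
In 43200 s of true time the clock registers 43200/1.00071 = 43169.2 s, so it loses 31 s.

lose 31 s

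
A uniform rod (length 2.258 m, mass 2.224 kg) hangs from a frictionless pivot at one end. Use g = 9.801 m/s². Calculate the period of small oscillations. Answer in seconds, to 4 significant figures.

2.462 s

For a physical pendulum T = 2π√(I/(mgd)), with d = 1.1290 m from pivot to centre of mass.
I_cm = mL²/12 = 2.224 × 2.258²/12 = 0.94493 kg·m²; I = I_cm + md² = 0.94493 + 2.224 × 1.1290² = 3.7797 kg·m².
T = 2π√(3.7797/(2.224 × 9.801 × 1.1290)) = 2.462 s.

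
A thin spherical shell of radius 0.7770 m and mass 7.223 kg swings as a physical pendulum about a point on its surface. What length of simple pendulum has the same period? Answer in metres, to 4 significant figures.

1.295 m

The equivalent simple-pendulum length is L_eq = I/(md), where I is about the pivot and d = 0.77700 m.
I_cm = (2/3)mR² = 2.9072 kg·m², so I = I_cm + md² = 2.9072 + 4.3607 = 7.2679 kg·m².
L_eq = 7.2679/(7.223 × 0.77700) = 1.295 m.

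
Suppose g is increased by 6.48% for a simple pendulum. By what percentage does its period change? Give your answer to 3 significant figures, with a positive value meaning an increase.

T ∝ 1/√g, so T'/T = 1/√(1.065) = 0.9691.
Percentage change in T = (0.9691 − 1) × 100% = -3.09%.

-3.09%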